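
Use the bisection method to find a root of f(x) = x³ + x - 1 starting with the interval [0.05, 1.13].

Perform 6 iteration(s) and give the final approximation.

f(x) = x³ + x - 1
Initial interval: [0.05, 1.13]

Iteration 1:
  c_1 = (0.050000 + 1.130000)/2 = 0.590000
  f(c_1) = f(0.590000) = -0.204621
  f(a) × f(c) ≥ 0, new interval: [0.590000, 1.130000]
Iteration 2:
  c_2 = (0.590000 + 1.130000)/2 = 0.860000
  f(c_2) = f(0.860000) = 0.496056
  f(a) × f(c) < 0, new interval: [0.590000, 0.860000]
Iteration 3:
  c_3 = (0.590000 + 0.860000)/2 = 0.725000
  f(c_3) = f(0.725000) = 0.106078
  f(a) × f(c) < 0, new interval: [0.590000, 0.725000]
Iteration 4:
  c_4 = (0.590000 + 0.725000)/2 = 0.657500
  f(c_4) = f(0.657500) = -0.058259
  f(a) × f(c) ≥ 0, new interval: [0.657500, 0.725000]
Iteration 5:
  c_5 = (0.657500 + 0.725000)/2 = 0.691250
  f(c_5) = f(0.691250) = 0.021548
  f(a) × f(c) < 0, new interval: [0.657500, 0.691250]
Iteration 6:
  c_6 = (0.657500 + 0.691250)/2 = 0.674375
  f(c_6) = f(0.674375) = -0.018932
  f(a) × f(c) ≥ 0, new interval: [0.674375, 0.691250]

After 6 iteration(s), the approximation is c_6 = 0.674375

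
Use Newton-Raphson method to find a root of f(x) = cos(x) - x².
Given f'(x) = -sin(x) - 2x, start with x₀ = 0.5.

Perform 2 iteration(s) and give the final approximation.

f(x) = cos(x) - x²
f'(x) = -sin(x) - 2x
x₀ = 0.5

Newton-Raphson formula: x_{n+1} = x_n - f(x_n)/f'(x_n)

Iteration 1:
  f(0.500000) = 0.627583
  f'(0.500000) = -1.479426
  x_1 = 0.500000 - 0.627583/(-1.479426) = 0.924207
Iteration 2:
  f(0.924207) = -0.251691
  f'(0.924207) = -2.646557
  x_2 = 0.924207 - (-0.251691)/(-2.646557) = 0.829106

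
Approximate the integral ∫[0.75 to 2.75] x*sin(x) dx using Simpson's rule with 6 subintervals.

f(x) = x*sin(x)
a = 0.75, b = 2.75, n = 6
h = (b - a)/n = 0.333333

Simpson's rule: (h/3)[f(x₀) + 4f(x₁) + 2f(x₂) + ... + f(xₙ)]

x_0 = 0.7500, f(x_0) = 0.511229, coefficient = 1
x_1 = 1.0833, f(x_1) = 0.957151, coefficient = 4
x_2 = 1.4167, f(x_2) = 1.399873, coefficient = 2
x_3 = 1.7500, f(x_3) = 1.721975, coefficient = 4
x_4 = 2.0833, f(x_4) = 1.815632, coefficient = 2
x_5 = 2.4167, f(x_5) = 1.602443, coefficient = 4
x_6 = 2.7500, f(x_6) = 1.049568, coefficient = 1

I ≈ (0.333333/3) × 25.118085 = 2.790898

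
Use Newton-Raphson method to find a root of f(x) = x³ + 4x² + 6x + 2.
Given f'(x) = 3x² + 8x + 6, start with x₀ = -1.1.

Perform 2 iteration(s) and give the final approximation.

f(x) = x³ + 4x² + 6x + 2
f'(x) = 3x² + 8x + 6
x₀ = -1.1

Newton-Raphson formula: x_{n+1} = x_n - f(x_n)/f'(x_n)

Iteration 1:
  f(-1.100000) = -1.091000
  f'(-1.100000) = 0.830000
  x_1 = -1.100000 - (-1.091000)/0.830000 = 0.214458
Iteration 2:
  f(0.214458) = 3.480579
  f'(0.214458) = 7.853639
  x_2 = 0.214458 - 3.480579/7.853639 = -0.228723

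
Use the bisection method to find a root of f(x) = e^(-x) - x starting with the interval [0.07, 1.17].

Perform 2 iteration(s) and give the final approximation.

f(x) = e^(-x) - x
Initial interval: [0.07, 1.17]

Iteration 1:
  c_1 = (0.070000 + 1.170000)/2 = 0.620000
  f(c_1) = f(0.620000) = -0.082056
  f(a) × f(c) < 0, new interval: [0.070000, 0.620000]
Iteration 2:
  c_2 = (0.070000 + 0.620000)/2 = 0.345000
  f(c_2) = f(0.345000) = 0.363220
  f(a) × f(c) ≥ 0, new interval: [0.345000, 0.620000]

After 2 iteration(s), the approximation is c_2 = 0.345000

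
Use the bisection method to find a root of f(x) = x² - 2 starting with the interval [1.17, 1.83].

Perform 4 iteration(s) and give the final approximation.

f(x) = x² - 2
Initial interval: [1.17, 1.83]

Iteration 1:
  c_1 = (1.170000 + 1.830000)/2 = 1.500000
  f(c_1) = f(1.500000) = 0.250000
  f(a) × f(c) < 0, new interval: [1.170000, 1.500000]
Iteration 2:
  c_2 = (1.170000 + 1.500000)/2 = 1.335000
  f(c_2) = f(1.335000) = -0.217775
  f(a) × f(c) ≥ 0, new interval: [1.335000, 1.500000]
Iteration 3:
  c_3 = (1.335000 + 1.500000)/2 = 1.417500
  f(c_3) = f(1.417500) = 0.009306
  f(a) × f(c) < 0, new interval: [1.335000, 1.417500]
Iteration 4:
  c_4 = (1.335000 + 1.417500)/2 = 1.376250
  f(c_4) = f(1.376250) = -0.105936
  f(a) × f(c) ≥ 0, new interval: [1.376250, 1.417500]

After 4 iteration(s), the approximation is c_4 = 1.376250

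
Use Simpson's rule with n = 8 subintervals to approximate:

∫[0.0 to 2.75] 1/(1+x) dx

f(x) = 1/(1+x)
a = 0.0, b = 2.75, n = 8
h = (b - a)/n = 0.343750

Simpson's rule: (h/3)[f(x₀) + 4f(x₁) + 2f(x₂) + ... + f(xₙ)]

x_0 = 0.0000, f(x_0) = 1.000000, coefficient = 1
x_1 = 0.3438, f(x_1) = 0.744186, coefficient = 4
x_2 = 0.6875, f(x_2) = 0.592593, coefficient = 2
x_3 = 1.0312, f(x_3) = 0.492308, coefficient = 4
x_4 = 1.3750, f(x_4) = 0.421053, coefficient = 2
x_5 = 1.7188, f(x_5) = 0.367816, coefficient = 4
x_6 = 2.0625, f(x_6) = 0.326531, coefficient = 2
x_7 = 2.4062, f(x_7) = 0.293578, coefficient = 4
x_8 = 2.7500, f(x_8) = 0.266667, coefficient = 1

I ≈ (0.343750/3) × 11.538570 = 1.322128
Exact value: 1.321756
Error: 0.000372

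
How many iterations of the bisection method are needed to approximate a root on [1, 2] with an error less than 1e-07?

We need (b-a)/2^n ≤ 1e-07
(2 - 1)/2^n ≤ 1e-07
1/2^n ≤ 1e-07
2^n ≥ 10000000
n ≥ log₂(10000000) = 23.25
n ≥ 24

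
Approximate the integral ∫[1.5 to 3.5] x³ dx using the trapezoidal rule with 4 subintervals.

f(x) = x³
a = 1.5, b = 3.5, n = 4
h = (b - a)/n = 0.500000

Trapezoidal rule: (h/2)[f(x₀) + 2f(x₁) + 2f(x₂) + ... + f(xₙ)]

x_0 = 1.5000, f(x_0) = 3.375000, coefficient = 1
x_1 = 2.0000, f(x_1) = 8.000000, coefficient = 2
x_2 = 2.5000, f(x_2) = 15.625000, coefficient = 2
x_3 = 3.0000, f(x_3) = 27.000000, coefficient = 2
x_4 = 3.5000, f(x_4) = 42.875000, coefficient = 1

I ≈ (0.500000/2) × 147.500000 = 36.875000
Exact value: 36.250000
Error: 0.625000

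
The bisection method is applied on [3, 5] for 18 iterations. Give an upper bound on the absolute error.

Bisection error bound: |error| ≤ (b-a)/2^n
|error| ≤ (5 - 3)/2^18 = 2/2^18
|error| ≤ 0.0000076294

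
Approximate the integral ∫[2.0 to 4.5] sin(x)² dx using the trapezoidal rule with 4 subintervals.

f(x) = sin(x)²
a = 2.0, b = 4.5, n = 4
h = (b - a)/n = 0.625000

Trapezoidal rule: (h/2)[f(x₀) + 2f(x₁) + 2f(x₂) + ... + f(xₙ)]

x_0 = 2.0000, f(x_0) = 0.826822, coefficient = 1
x_1 = 2.6250, f(x_1) = 0.243957, coefficient = 2
x_2 = 3.2500, f(x_2) = 0.011706, coefficient = 2
x_3 = 3.8750, f(x_3) = 0.448103, coefficient = 2
x_4 = 4.5000, f(x_4) = 0.955565, coefficient = 1

I ≈ (0.625000/2) × 3.189919 = 0.996850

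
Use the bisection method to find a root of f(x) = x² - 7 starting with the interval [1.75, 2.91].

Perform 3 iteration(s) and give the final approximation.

f(x) = x² - 7
Initial interval: [1.75, 2.91]

Iteration 1:
  c_1 = (1.750000 + 2.910000)/2 = 2.330000
  f(c_1) = f(2.330000) = -1.571100
  f(a) × f(c) ≥ 0, new interval: [2.330000, 2.910000]
Iteration 2:
  c_2 = (2.330000 + 2.910000)/2 = 2.620000
  f(c_2) = f(2.620000) = -0.135600
  f(a) × f(c) ≥ 0, new interval: [2.620000, 2.910000]
Iteration 3:
  c_3 = (2.620000 + 2.910000)/2 = 2.765000
  f(c_3) = f(2.765000) = 0.645225
  f(a) × f(c) < 0, new interval: [2.620000, 2.765000]

After 3 iteration(s), the approximation is c_3 = 2.765000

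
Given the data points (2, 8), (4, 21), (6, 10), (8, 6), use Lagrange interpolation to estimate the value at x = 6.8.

Lagrange interpolation formula:
P(x) = Σ yᵢ × Lᵢ(x)
where Lᵢ(x) = Π_{j≠i} (x - xⱼ)/(xᵢ - xⱼ)

L_0(6.8) = (6.8 - 4)/(2 - 4) × (6.8 - 6)/(2 - 6) × (6.8 - 8)/(2 - 8) = 0.056000
L_1(6.8) = (6.8 - 2)/(4 - 2) × (6.8 - 6)/(4 - 6) × (6.8 - 8)/(4 - 8) = -0.288000
L_2(6.8) = (6.8 - 2)/(6 - 2) × (6.8 - 4)/(6 - 4) × (6.8 - 8)/(6 - 8) = 1.008000
L_3(6.8) = (6.8 - 2)/(8 - 2) × (6.8 - 4)/(8 - 4) × (6.8 - 6)/(8 - 6) = 0.224000

P(6.8) = 8×L_0(6.8) + 21×L_1(6.8) + 10×L_2(6.8) + 6×L_3(6.8)
P(6.8) = 5.824000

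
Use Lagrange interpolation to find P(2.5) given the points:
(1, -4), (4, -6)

Lagrange interpolation formula:
P(x) = Σ yᵢ × Lᵢ(x)
where Lᵢ(x) = Π_{j≠i} (x - xⱼ)/(xᵢ - xⱼ)

L_0(2.5) = (2.5 - 4)/(1 - 4) = 0.500000
L_1(2.5) = (2.5 - 1)/(4 - 1) = 0.500000

P(2.5) = (-4)×L_0(2.5) + (-6)×L_1(2.5)
P(2.5) = -5.000000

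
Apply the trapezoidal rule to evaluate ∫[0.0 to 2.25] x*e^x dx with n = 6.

f(x) = x*e^x
a = 0.0, b = 2.25, n = 6
h = (b - a)/n = 0.375000

Trapezoidal rule: (h/2)[f(x₀) + 2f(x₁) + 2f(x₂) + ... + f(xₙ)]

x_0 = 0.0000, f(x_0) = 0.000000, coefficient = 1
x_1 = 0.3750, f(x_1) = 0.545622, coefficient = 2
x_2 = 0.7500, f(x_2) = 1.587750, coefficient = 2
x_3 = 1.1250, f(x_3) = 3.465244, coefficient = 2
x_4 = 1.5000, f(x_4) = 6.722534, coefficient = 2
x_5 = 1.8750, f(x_5) = 12.226536, coefficient = 2
x_6 = 2.2500, f(x_6) = 21.347406, coefficient = 1

I ≈ (0.375000/2) × 70.442776 = 13.208021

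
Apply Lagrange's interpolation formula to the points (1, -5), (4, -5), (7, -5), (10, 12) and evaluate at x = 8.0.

Lagrange interpolation formula:
P(x) = Σ yᵢ × Lᵢ(x)
where Lᵢ(x) = Π_{j≠i} (x - xⱼ)/(xᵢ - xⱼ)

L_0(8.0) = (8.0 - 4)/(1 - 4) × (8.0 - 7)/(1 - 7) × (8.0 - 10)/(1 - 10) = 0.049383
L_1(8.0) = (8.0 - 1)/(4 - 1) × (8.0 - 7)/(4 - 7) × (8.0 - 10)/(4 - 10) = -0.259259
L_2(8.0) = (8.0 - 1)/(7 - 1) × (8.0 - 4)/(7 - 4) × (8.0 - 10)/(7 - 10) = 1.037037
L_3(8.0) = (8.0 - 1)/(10 - 1) × (8.0 - 4)/(10 - 4) × (8.0 - 7)/(10 - 7) = 0.172840

P(8.0) = (-5)×L_0(8.0) + (-5)×L_1(8.0) + (-5)×L_2(8.0) + 12×L_3(8.0)
P(8.0) = -2.061728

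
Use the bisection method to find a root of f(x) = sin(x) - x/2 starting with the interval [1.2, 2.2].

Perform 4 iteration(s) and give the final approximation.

f(x) = sin(x) - x/2
Initial interval: [1.2, 2.2]

Iteration 1:
  c_1 = (1.200000 + 2.200000)/2 = 1.700000
  f(c_1) = f(1.700000) = 0.141665
  f(a) × f(c) ≥ 0, new interval: [1.700000, 2.200000]
Iteration 2:
  c_2 = (1.700000 + 2.200000)/2 = 1.950000
  f(c_2) = f(1.950000) = -0.046040
  f(a) × f(c) < 0, new interval: [1.700000, 1.950000]
Iteration 3:
  c_3 = (1.700000 + 1.950000)/2 = 1.825000
  f(c_3) = f(1.825000) = 0.055364
  f(a) × f(c) ≥ 0, new interval: [1.825000, 1.950000]
Iteration 4:
  c_4 = (1.825000 + 1.950000)/2 = 1.887500
  f(c_4) = f(1.887500) = 0.006517
  f(a) × f(c) ≥ 0, new interval: [1.887500, 1.950000]

After 4 iteration(s), the approximation is c_4 = 1.887500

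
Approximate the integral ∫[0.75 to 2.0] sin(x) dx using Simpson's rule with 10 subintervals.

f(x) = sin(x)
a = 0.75, b = 2.0, n = 10
h = (b - a)/n = 0.125000

Simpson's rule: (h/3)[f(x₀) + 4f(x₁) + 2f(x₂) + ... + f(xₙ)]

x_0 = 0.7500, f(x_0) = 0.681639, coefficient = 1
x_1 = 0.8750, f(x_1) = 0.767544, coefficient = 4
x_2 = 1.0000, f(x_2) = 0.841471, coefficient = 2
x_3 = 1.1250, f(x_3) = 0.902268, coefficient = 4
x_4 = 1.2500, f(x_4) = 0.948985, coefficient = 2
x_5 = 1.3750, f(x_5) = 0.980893, coefficient = 4
x_6 = 1.5000, f(x_6) = 0.997495, coefficient = 2
x_7 = 1.6250, f(x_7) = 0.998531, coefficient = 4
x_8 = 1.7500, f(x_8) = 0.983986, coefficient = 2
x_9 = 1.8750, f(x_9) = 0.954086, coefficient = 4
x_10 = 2.0000, f(x_10) = 0.909297, coefficient = 1

I ≈ (0.125000/3) × 27.548094 = 1.147837
Exact value: 1.147836
Error: 0.000002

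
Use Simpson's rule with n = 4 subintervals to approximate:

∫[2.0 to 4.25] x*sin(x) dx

f(x) = x*sin(x)
a = 2.0, b = 4.25, n = 4
h = (b - a)/n = 0.562500

Simpson's rule: (h/3)[f(x₀) + 4f(x₁) + 2f(x₂) + ... + f(xₙ)]

x_0 = 2.0000, f(x_0) = 1.818595, coefficient = 1
x_1 = 2.5625, f(x_1) = 1.402366, coefficient = 4
x_2 = 3.1250, f(x_2) = 0.051850, coefficient = 2
x_3 = 3.6875, f(x_3) = -1.914527, coefficient = 4
x_4 = 4.2500, f(x_4) = -3.803705, coefficient = 1

I ≈ (0.562500/3) × -3.930055 = -0.736885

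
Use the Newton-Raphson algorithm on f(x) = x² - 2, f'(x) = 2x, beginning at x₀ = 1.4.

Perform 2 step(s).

f(x) = x² - 2
f'(x) = 2x
x₀ = 1.4

Newton-Raphson formula: x_{n+1} = x_n - f(x_n)/f'(x_n)

Iteration 1:
  f(1.400000) = -0.040000
  f'(1.400000) = 2.800000
  x_1 = 1.400000 - (-0.040000)/2.800000 = 1.414286
Iteration 2:
  f(1.414286) = 0.000204
  f'(1.414286) = 2.828571
  x_2 = 1.414286 - 0.000204/2.828571 = 1.414214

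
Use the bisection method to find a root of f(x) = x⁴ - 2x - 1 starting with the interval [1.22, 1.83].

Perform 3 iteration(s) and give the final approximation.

f(x) = x⁴ - 2x - 1
Initial interval: [1.22, 1.83]

Iteration 1:
  c_1 = (1.220000 + 1.830000)/2 = 1.525000
  f(c_1) = f(1.525000) = 1.358532
  f(a) × f(c) < 0, new interval: [1.220000, 1.525000]
Iteration 2:
  c_2 = (1.220000 + 1.525000)/2 = 1.372500
  f(c_2) = f(1.372500) = -0.196462
  f(a) × f(c) ≥ 0, new interval: [1.372500, 1.525000]
Iteration 3:
  c_3 = (1.372500 + 1.525000)/2 = 1.448750
  f(c_3) = f(1.448750) = 0.507783
  f(a) × f(c) < 0, new interval: [1.372500, 1.448750]

After 3 iteration(s), the approximation is c_3 = 1.448750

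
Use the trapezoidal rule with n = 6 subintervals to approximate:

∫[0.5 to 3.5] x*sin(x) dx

f(x) = x*sin(x)
a = 0.5, b = 3.5, n = 6
h = (b - a)/n = 0.500000

Trapezoidal rule: (h/2)[f(x₀) + 2f(x₁) + 2f(x₂) + ... + f(xₙ)]

x_0 = 0.5000, f(x_0) = 0.239713, coefficient = 1
x_1 = 1.0000, f(x_1) = 0.841471, coefficient = 2
x_2 = 1.5000, f(x_2) = 1.496242, coefficient = 2
x_3 = 2.0000, f(x_3) = 1.818595, coefficient = 2
x_4 = 2.5000, f(x_4) = 1.496180, coefficient = 2
x_5 = 3.0000, f(x_5) = 0.423360, coefficient = 2
x_6 = 3.5000, f(x_6) = -1.227741, coefficient = 1

I ≈ (0.500000/2) × 11.163669 = 2.790917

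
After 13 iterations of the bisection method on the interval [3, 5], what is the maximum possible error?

Bisection error bound: |error| ≤ (b-a)/2^n
|error| ≤ (5 - 3)/2^13 = 2/2^13
|error| ≤ 0.0002441406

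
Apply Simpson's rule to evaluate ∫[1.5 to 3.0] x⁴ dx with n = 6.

f(x) = x⁴
a = 1.5, b = 3.0, n = 6
h = (b - a)/n = 0.250000

Simpson's rule: (h/3)[f(x₀) + 4f(x₁) + 2f(x₂) + ... + f(xₙ)]

x_0 = 1.5000, f(x_0) = 5.062500, coefficient = 1
x_1 = 1.7500, f(x_1) = 9.378906, coefficient = 4
x_2 = 2.0000, f(x_2) = 16.000000, coefficient = 2
x_3 = 2.2500, f(x_3) = 25.628906, coefficient = 4
x_4 = 2.5000, f(x_4) = 39.062500, coefficient = 2
x_5 = 2.7500, f(x_5) = 57.191406, coefficient = 4
x_6 = 3.0000, f(x_6) = 81.000000, coefficient = 1

I ≈ (0.250000/3) × 564.984375 = 47.082031
Exact value: 47.081250
Error: 0.000781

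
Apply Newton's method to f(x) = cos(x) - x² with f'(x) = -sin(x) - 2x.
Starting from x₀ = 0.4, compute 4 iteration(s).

f(x) = cos(x) - x²
f'(x) = -sin(x) - 2x
x₀ = 0.4

Newton-Raphson formula: x_{n+1} = x_n - f(x_n)/f'(x_n)

Iteration 1:
  f(0.400000) = 0.761061
  f'(0.400000) = -1.189418
  x_1 = 0.400000 - 0.761061/(-1.189418) = 1.039860
Iteration 2:
  f(1.039860) = -0.574967
  f'(1.039860) = -2.942053
  x_2 = 1.039860 - (-0.574967)/(-2.942053) = 0.844429
Iteration 3:
  f(0.844429) = -0.048902
  f'(0.844429) = -2.436450
  x_3 = 0.844429 - (-0.048902)/(-2.436450) = 0.824358
Iteration 4:
  f(0.824358) = -0.000538
  f'(0.824358) = -2.382828
  x_4 = 0.824358 - (-0.000538)/(-2.382828) = 0.824132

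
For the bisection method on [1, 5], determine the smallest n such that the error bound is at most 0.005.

We need (b-a)/2^n ≤ 0.005
(5 - 1)/2^n ≤ 0.005
4/2^n ≤ 0.005
2^n ≥ 800
n ≥ log₂(800) = 9.64
n ≥ 10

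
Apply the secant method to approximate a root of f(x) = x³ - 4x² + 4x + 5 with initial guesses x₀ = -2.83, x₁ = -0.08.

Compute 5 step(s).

f(x) = x³ - 4x² + 4x + 5
x₀ = -2.83, x₁ = -0.08

Secant formula: x_{n+1} = x_n - f(x_n)(x_n - x_{n-1})/(f(x_n) - f(x_{n-1}))

Iteration 1:
  f(-2.830000) = -61.020787
  f(-0.080000) = 4.653888
  x_2 = -0.080000 - 4.653888×(-0.080000 - (-2.830000))/(4.653888 - (-61.020787))
       = -0.274873
Iteration 2:
  f(-0.080000) = 4.653888
  f(-0.274873) = 3.577522
  x_3 = -0.274873 - 3.577522×(-0.274873 - (-0.080000))/(3.577522 - 4.653888)
       = -0.922571
Iteration 3:
  f(-0.274873) = 3.577522
  f(-0.922571) = -2.880072
  x_4 = -0.922571 - (-2.880072)×(-0.922571 - (-0.274873))/(-2.880072 - 3.577522)
       = -0.633699
Iteration 4:
  f(-0.922571) = -2.880072
  f(-0.633699) = 0.604427
  x_5 = -0.633699 - 0.604427×(-0.633699 - (-0.922571))/(0.604427 - (-2.880072))
       = -0.683807
Iteration 5:
  f(-0.633699) = 0.604427
  f(-0.683807) = 0.074657
  x_6 = -0.683807 - 0.074657×(-0.683807 - (-0.633699))/(0.074657 - 0.604427)
       = -0.690869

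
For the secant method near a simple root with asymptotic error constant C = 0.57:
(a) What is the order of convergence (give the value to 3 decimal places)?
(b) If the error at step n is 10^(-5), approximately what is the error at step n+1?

(a) Secant method has superlinear convergence with order φ = (1+√5)/2 ≈ 1.618.
    This means |e_{n+1}| ≈ C|e_n|^1.618.

(b) With |e_n| = 10^(-5) and C = 0.57:
    |e_{n+1}| ≈ 0.57 × (10^(-5))^1.618 = 0.57 × 10^(-8.09)

(a) ≈ 1.618 (golden ratio); (b) |e_{n+1}| ≈ 4.631e-09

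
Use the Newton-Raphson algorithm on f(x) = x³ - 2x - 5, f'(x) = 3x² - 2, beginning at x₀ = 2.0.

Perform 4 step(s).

f(x) = x³ - 2x - 5
f'(x) = 3x² - 2
x₀ = 2.0

Newton-Raphson formula: x_{n+1} = x_n - f(x_n)/f'(x_n)

Iteration 1:
  f(2.000000) = -1.000000
  f'(2.000000) = 10.000000
  x_1 = 2.000000 - (-1.000000)/10.000000 = 2.100000
Iteration 2:
  f(2.100000) = 0.061000
  f'(2.100000) = 11.230000
  x_2 = 2.100000 - 0.061000/11.230000 = 2.094568
Iteration 3:
  f(2.094568) = 0.000186
  f'(2.094568) = 11.161647
  x_3 = 2.094568 - 0.000186/11.161647 = 2.094551
Iteration 4:
  f(2.094551) = 0.000000
  f'(2.094551) = 11.161438
  x_4 = 2.094551 - 0.000000/11.161438 = 2.094551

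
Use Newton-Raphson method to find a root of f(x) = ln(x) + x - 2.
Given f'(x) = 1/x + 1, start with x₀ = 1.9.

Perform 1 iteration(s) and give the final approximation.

f(x) = ln(x) + x - 2
f'(x) = 1/x + 1
x₀ = 1.9

Newton-Raphson formula: x_{n+1} = x_n - f(x_n)/f'(x_n)

Iteration 1:
  f(1.900000) = 0.541854
  f'(1.900000) = 1.526316
  x_1 = 1.900000 - 0.541854/1.526316 = 1.544992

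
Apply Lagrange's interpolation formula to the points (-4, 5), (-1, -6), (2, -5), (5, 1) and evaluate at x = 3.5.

Lagrange interpolation formula:
P(x) = Σ yᵢ × Lᵢ(x)
where Lᵢ(x) = Π_{j≠i} (x - xⱼ)/(xᵢ - xⱼ)

L_0(3.5) = (3.5 - (-1))/(-4 - (-1)) × (3.5 - 2)/(-4 - 2) × (3.5 - 5)/(-4 - 5) = 0.062500
L_1(3.5) = (3.5 - (-4))/(-1 - (-4)) × (3.5 - 2)/(-1 - 2) × (3.5 - 5)/(-1 - 5) = -0.312500
L_2(3.5) = (3.5 - (-4))/(2 - (-4)) × (3.5 - (-1))/(2 - (-1)) × (3.5 - 5)/(2 - 5) = 0.937500
L_3(3.5) = (3.5 - (-4))/(5 - (-4)) × (3.5 - (-1))/(5 - (-1)) × (3.5 - 2)/(5 - 2) = 0.312500

P(3.5) = 5×L_0(3.5) + (-6)×L_1(3.5) + (-5)×L_2(3.5) + 1×L_3(3.5)
P(3.5) = -2.187500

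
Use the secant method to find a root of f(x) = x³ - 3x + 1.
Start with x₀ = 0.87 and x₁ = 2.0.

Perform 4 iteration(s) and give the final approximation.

f(x) = x³ - 3x + 1
x₀ = 0.87, x₁ = 2.0

Secant formula: x_{n+1} = x_n - f(x_n)(x_n - x_{n-1})/(f(x_n) - f(x_{n-1}))

Iteration 1:
  f(0.870000) = -0.951497
  f(2.000000) = 3.000000
  x_2 = 2.000000 - 3.000000×(2.000000 - 0.870000)/(3.000000 - (-0.951497))
       = 1.142097
Iteration 2:
  f(2.000000) = 3.000000
  f(1.142097) = -0.936556
  x_3 = 1.142097 - (-0.936556)×(1.142097 - 2.000000)/(-0.936556 - 3.000000)
       = 1.346203
Iteration 3:
  f(1.142097) = -0.936556
  f(1.346203) = -0.598936
  x_4 = 1.346203 - (-0.598936)×(1.346203 - 1.142097)/(-0.598936 - (-0.936556))
       = 1.708285
Iteration 4:
  f(1.346203) = -0.598936
  f(1.708285) = 0.860327
  x_5 = 1.708285 - 0.860327×(1.708285 - 1.346203)/(0.860327 - (-0.598936))
       = 1.494815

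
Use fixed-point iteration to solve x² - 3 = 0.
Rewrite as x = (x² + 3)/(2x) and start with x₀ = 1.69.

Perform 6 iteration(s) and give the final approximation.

Equation: x² - 3 = 0
Fixed-point form: x = (x² + 3)/(2x)
x₀ = 1.69

x_1 = g(1.690000) = 1.732574
x_2 = g(1.732574) = 1.732051
x_3 = g(1.732051) = 1.732051
x_4 = g(1.732051) = 1.732051
x_5 = g(1.732051) = 1.732051
x_6 = g(1.732051) = 1.732051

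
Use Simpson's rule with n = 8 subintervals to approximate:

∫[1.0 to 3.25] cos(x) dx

f(x) = cos(x)
a = 1.0, b = 3.25, n = 8
h = (b - a)/n = 0.281250

Simpson's rule: (h/3)[f(x₀) + 4f(x₁) + 2f(x₂) + ... + f(xₙ)]

x_0 = 1.0000, f(x_0) = 0.540302, coefficient = 1
x_1 = 1.2812, f(x_1) = 0.285517, coefficient = 4
x_2 = 1.5625, f(x_2) = 0.008296, coefficient = 2
x_3 = 1.8438, f(x_3) = -0.269577, coefficient = 4
x_4 = 2.1250, f(x_4) = -0.526266, coefficient = 2
x_5 = 2.4062, f(x_5) = -0.741601, coefficient = 4
x_6 = 2.6875, f(x_6) = -0.898659, coefficient = 2
x_7 = 2.9688, f(x_7) = -0.985100, coefficient = 4
x_8 = 3.2500, f(x_8) = -0.994130, coefficient = 1

I ≈ (0.281250/3) × -10.130127 = -0.949699
Exact value: -0.949666
Error: 0.000033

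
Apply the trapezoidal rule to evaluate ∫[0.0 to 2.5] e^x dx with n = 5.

f(x) = e^x
a = 0.0, b = 2.5, n = 5
h = (b - a)/n = 0.500000

Trapezoidal rule: (h/2)[f(x₀) + 2f(x₁) + 2f(x₂) + ... + f(xₙ)]

x_0 = 0.0000, f(x_0) = 1.000000, coefficient = 1
x_1 = 0.5000, f(x_1) = 1.648721, coefficient = 2
x_2 = 1.0000, f(x_2) = 2.718282, coefficient = 2
x_3 = 1.5000, f(x_3) = 4.481689, coefficient = 2
x_4 = 2.0000, f(x_4) = 7.389056, coefficient = 2
x_5 = 2.5000, f(x_5) = 12.182494, coefficient = 1

I ≈ (0.500000/2) × 45.657990 = 11.414498
Exact value: 11.182494
Error: 0.232004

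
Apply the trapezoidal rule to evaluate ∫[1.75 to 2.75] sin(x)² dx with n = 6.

f(x) = sin(x)²
a = 1.75, b = 2.75, n = 6
h = (b - a)/n = 0.166667

Trapezoidal rule: (h/2)[f(x₀) + 2f(x₁) + 2f(x₂) + ... + f(xₙ)]

x_0 = 1.7500, f(x_0) = 0.968228, coefficient = 1
x_1 = 1.9167, f(x_1) = 0.885068, coefficient = 2
x_2 = 2.0833, f(x_2) = 0.759518, coefficient = 2
x_3 = 2.2500, f(x_3) = 0.605398, coefficient = 2
x_4 = 2.4167, f(x_4) = 0.439675, coefficient = 2
x_5 = 2.5833, f(x_5) = 0.280593, coefficient = 2
x_6 = 2.7500, f(x_6) = 0.145665, coefficient = 1

I ≈ (0.166667/2) × 7.054399 = 0.587867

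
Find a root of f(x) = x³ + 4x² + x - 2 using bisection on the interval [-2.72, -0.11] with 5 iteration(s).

f(x) = x³ + 4x² + x - 2
Initial interval: [-2.72, -0.11]

Iteration 1:
  c_1 = (-2.720000 + (-0.110000))/2 = -1.415000
  f(c_1) = f(-1.415000) = 1.760752
  f(a) × f(c) ≥ 0, new interval: [-1.415000, -0.110000]
Iteration 2:
  c_2 = (-1.415000 + (-0.110000))/2 = -0.762500
  f(c_2) = f(-0.762500) = -0.880197
  f(a) × f(c) < 0, new interval: [-1.415000, -0.762500]
Iteration 3:
  c_3 = (-1.415000 + (-0.762500))/2 = -1.088750
  f(c_3) = f(-1.088750) = 0.362178
  f(a) × f(c) ≥ 0, new interval: [-1.088750, -0.762500]
Iteration 4:
  c_4 = (-1.088750 + (-0.762500))/2 = -0.925625
  f(c_4) = f(-0.925625) = -0.291557
  f(a) × f(c) < 0, new interval: [-1.088750, -0.925625]
Iteration 5:
  c_5 = (-1.088750 + (-0.925625))/2 = -1.007188
  f(c_5) = f(-1.007188) = 0.028801
  f(a) × f(c) ≥ 0, new interval: [-1.007188, -0.925625]

After 5 iteration(s), the approximation is c_5 = -1.007188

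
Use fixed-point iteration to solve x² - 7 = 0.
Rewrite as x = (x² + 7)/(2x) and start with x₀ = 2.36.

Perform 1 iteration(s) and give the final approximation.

Equation: x² - 7 = 0
Fixed-point form: x = (x² + 7)/(2x)
x₀ = 2.36

x_1 = g(2.360000) = 2.663051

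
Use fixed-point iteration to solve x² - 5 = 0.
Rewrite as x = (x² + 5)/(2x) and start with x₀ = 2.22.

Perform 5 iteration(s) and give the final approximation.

Equation: x² - 5 = 0
Fixed-point form: x = (x² + 5)/(2x)
x₀ = 2.22

x_1 = g(2.220000) = 2.236126
x_2 = g(2.236126) = 2.236068
x_3 = g(2.236068) = 2.236068
x_4 = g(2.236068) = 2.236068
x_5 = g(2.236068) = 2.236068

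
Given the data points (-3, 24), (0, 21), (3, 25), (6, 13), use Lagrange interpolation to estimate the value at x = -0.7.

Lagrange interpolation formula:
P(x) = Σ yᵢ × Lᵢ(x)
where Lᵢ(x) = Π_{j≠i} (x - xⱼ)/(xᵢ - xⱼ)

L_0(-0.7) = (-0.7 - 0)/(-3 - 0) × (-0.7 - 3)/(-3 - 3) × (-0.7 - 6)/(-3 - 6) = 0.107117
L_1(-0.7) = (-0.7 - (-3))/(0 - (-3)) × (-0.7 - 3)/(0 - 3) × (-0.7 - 6)/(0 - 6) = 1.055870
L_2(-0.7) = (-0.7 - (-3))/(3 - (-3)) × (-0.7 - 0)/(3 - 0) × (-0.7 - 6)/(3 - 6) = -0.199759
L_3(-0.7) = (-0.7 - (-3))/(6 - (-3)) × (-0.7 - 0)/(6 - 0) × (-0.7 - 3)/(6 - 3) = 0.036772

P(-0.7) = 24×L_0(-0.7) + 21×L_1(-0.7) + 25×L_2(-0.7) + 13×L_3(-0.7)
P(-0.7) = 20.228142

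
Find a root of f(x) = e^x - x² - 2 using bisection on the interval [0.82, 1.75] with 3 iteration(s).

f(x) = e^x - x² - 2
Initial interval: [0.82, 1.75]

Iteration 1:
  c_1 = (0.820000 + 1.750000)/2 = 1.285000
  f(c_1) = f(1.285000) = -0.036557
  f(a) × f(c) ≥ 0, new interval: [1.285000, 1.750000]
Iteration 2:
  c_2 = (1.285000 + 1.750000)/2 = 1.517500
  f(c_2) = f(1.517500) = 0.258003
  f(a) × f(c) < 0, new interval: [1.285000, 1.517500]
Iteration 3:
  c_3 = (1.285000 + 1.517500)/2 = 1.401250
  f(c_3) = f(1.401250) = 0.096771
  f(a) × f(c) < 0, new interval: [1.285000, 1.401250]

After 3 iteration(s), the approximation is c_3 = 1.401250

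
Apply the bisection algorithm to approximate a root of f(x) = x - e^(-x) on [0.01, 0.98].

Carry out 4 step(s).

f(x) = x - e^(-x)
Initial interval: [0.01, 0.98]

Iteration 1:
  c_1 = (0.010000 + 0.980000)/2 = 0.495000
  f(c_1) = f(0.495000) = -0.114571
  f(a) × f(c) ≥ 0, new interval: [0.495000, 0.980000]
Iteration 2:
  c_2 = (0.495000 + 0.980000)/2 = 0.737500
  f(c_2) = f(0.737500) = 0.259192
  f(a) × f(c) < 0, new interval: [0.495000, 0.737500]
Iteration 3:
  c_3 = (0.495000 + 0.737500)/2 = 0.616250
  f(c_3) = f(0.616250) = 0.076284
  f(a) × f(c) < 0, new interval: [0.495000, 0.616250]
Iteration 4:
  c_4 = (0.495000 + 0.616250)/2 = 0.555625
  f(c_4) = f(0.555625) = -0.018089
  f(a) × f(c) ≥ 0, new interval: [0.555625, 0.616250]

After 4 iteration(s), the approximation is c_4 = 0.555625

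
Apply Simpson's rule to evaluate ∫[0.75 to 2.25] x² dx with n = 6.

f(x) = x²
a = 0.75, b = 2.25, n = 6
h = (b - a)/n = 0.250000

Simpson's rule: (h/3)[f(x₀) + 4f(x₁) + 2f(x₂) + ... + f(xₙ)]

x_0 = 0.7500, f(x_0) = 0.562500, coefficient = 1
x_1 = 1.0000, f(x_1) = 1.000000, coefficient = 4
x_2 = 1.2500, f(x_2) = 1.562500, coefficient = 2
x_3 = 1.5000, f(x_3) = 2.250000, coefficient = 4
x_4 = 1.7500, f(x_4) = 3.062500, coefficient = 2
x_5 = 2.0000, f(x_5) = 4.000000, coefficient = 4
x_6 = 2.2500, f(x_6) = 5.062500, coefficient = 1

I ≈ (0.250000/3) × 43.875000 = 3.656250
Exact value: 3.656250
Error: 0.000000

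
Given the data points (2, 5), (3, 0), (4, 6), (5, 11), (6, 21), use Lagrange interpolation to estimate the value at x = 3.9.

Lagrange interpolation formula:
P(x) = Σ yᵢ × Lᵢ(x)
where Lᵢ(x) = Π_{j≠i} (x - xⱼ)/(xᵢ - xⱼ)

L_0(3.9) = (3.9 - 3)/(2 - 3) × (3.9 - 4)/(2 - 4) × (3.9 - 5)/(2 - 5) × (3.9 - 6)/(2 - 6) = -0.008663
L_1(3.9) = (3.9 - 2)/(3 - 2) × (3.9 - 4)/(3 - 4) × (3.9 - 5)/(3 - 5) × (3.9 - 6)/(3 - 6) = 0.073150
L_2(3.9) = (3.9 - 2)/(4 - 2) × (3.9 - 3)/(4 - 3) × (3.9 - 5)/(4 - 5) × (3.9 - 6)/(4 - 6) = 0.987525
L_3(3.9) = (3.9 - 2)/(5 - 2) × (3.9 - 3)/(5 - 3) × (3.9 - 4)/(5 - 4) × (3.9 - 6)/(5 - 6) = -0.059850
L_4(3.9) = (3.9 - 2)/(6 - 2) × (3.9 - 3)/(6 - 3) × (3.9 - 4)/(6 - 4) × (3.9 - 5)/(6 - 5) = 0.007838

P(3.9) = 5×L_0(3.9) + 0×L_1(3.9) + 6×L_2(3.9) + 11×L_3(3.9) + 21×L_4(3.9)
P(3.9) = 5.388075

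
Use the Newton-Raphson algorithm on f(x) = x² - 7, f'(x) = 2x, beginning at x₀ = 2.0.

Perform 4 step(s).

f(x) = x² - 7
f'(x) = 2x
x₀ = 2.0

Newton-Raphson formula: x_{n+1} = x_n - f(x_n)/f'(x_n)

Iteration 1:
  f(2.000000) = -3.000000
  f'(2.000000) = 4.000000
  x_1 = 2.000000 - (-3.000000)/4.000000 = 2.750000
Iteration 2:
  f(2.750000) = 0.562500
  f'(2.750000) = 5.500000
  x_2 = 2.750000 - 0.562500/5.500000 = 2.647727
Iteration 3:
  f(2.647727) = 0.010460
  f'(2.647727) = 5.295455
  x_3 = 2.647727 - 0.010460/5.295455 = 2.645752
Iteration 4:
  f(2.645752) = 0.000004
  f'(2.645752) = 5.291504
  x_4 = 2.645752 - 0.000004/5.291504 = 2.645751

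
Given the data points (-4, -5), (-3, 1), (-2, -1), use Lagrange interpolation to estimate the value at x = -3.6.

Lagrange interpolation formula:
P(x) = Σ yᵢ × Lᵢ(x)
where Lᵢ(x) = Π_{j≠i} (x - xⱼ)/(xᵢ - xⱼ)

L_0(-3.6) = (-3.6 - (-3))/(-4 - (-3)) × (-3.6 - (-2))/(-4 - (-2)) = 0.480000
L_1(-3.6) = (-3.6 - (-4))/(-3 - (-4)) × (-3.6 - (-2))/(-3 - (-2)) = 0.640000
L_2(-3.6) = (-3.6 - (-4))/(-2 - (-4)) × (-3.6 - (-3))/(-2 - (-3)) = -0.120000

P(-3.6) = (-5)×L_0(-3.6) + 1×L_1(-3.6) + (-1)×L_2(-3.6)
P(-3.6) = -1.640000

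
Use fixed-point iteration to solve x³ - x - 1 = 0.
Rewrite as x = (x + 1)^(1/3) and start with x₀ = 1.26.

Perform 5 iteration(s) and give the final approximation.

Equation: x³ - x - 1 = 0
Fixed-point form: x = (x + 1)^(1/3)
x₀ = 1.26

x_1 = g(1.260000) = 1.312309
x_2 = g(1.312309) = 1.322357
x_3 = g(1.322357) = 1.324269
x_4 = g(1.324269) = 1.324633
x_5 = g(1.324633) = 1.324702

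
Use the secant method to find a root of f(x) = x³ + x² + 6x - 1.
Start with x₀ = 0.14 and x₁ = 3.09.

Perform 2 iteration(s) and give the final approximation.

f(x) = x³ + x² + 6x - 1
x₀ = 0.14, x₁ = 3.09

Secant formula: x_{n+1} = x_n - f(x_n)(x_n - x_{n-1})/(f(x_n) - f(x_{n-1}))

Iteration 1:
  f(0.140000) = -0.137656
  f(3.090000) = 56.591729
  x_2 = 3.090000 - 56.591729×(3.090000 - 0.140000)/(56.591729 - (-0.137656))
       = 0.147158
Iteration 2:
  f(3.090000) = 56.591729
  f(0.147158) = -0.092208
  x_3 = 0.147158 - (-0.092208)×(0.147158 - 3.090000)/(-0.092208 - 56.591729)
       = 0.151945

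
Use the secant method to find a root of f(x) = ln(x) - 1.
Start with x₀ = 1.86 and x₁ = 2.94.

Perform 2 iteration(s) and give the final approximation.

f(x) = ln(x) - 1
x₀ = 1.86, x₁ = 2.94

Secant formula: x_{n+1} = x_n - f(x_n)(x_n - x_{n-1})/(f(x_n) - f(x_{n-1}))

Iteration 1:
  f(1.860000) = -0.379424
  f(2.940000) = 0.078410
  x_2 = 2.940000 - 0.078410×(2.940000 - 1.860000)/(0.078410 - (-0.379424))
       = 2.755037
Iteration 2:
  f(2.940000) = 0.078410
  f(2.755037) = 0.013431
  x_3 = 2.755037 - 0.013431×(2.755037 - 2.940000)/(0.013431 - 0.078410)
       = 2.716806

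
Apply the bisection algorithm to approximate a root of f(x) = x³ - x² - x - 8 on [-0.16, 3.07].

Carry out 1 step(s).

f(x) = x³ - x² - x - 8
Initial interval: [-0.16, 3.07]

Iteration 1:
  c_1 = (-0.160000 + 3.070000)/2 = 1.455000
  f(c_1) = f(1.455000) = -8.491754
  f(a) × f(c) ≥ 0, new interval: [1.455000, 3.070000]

After 1 iteration(s), the approximation is c_1 = 1.455000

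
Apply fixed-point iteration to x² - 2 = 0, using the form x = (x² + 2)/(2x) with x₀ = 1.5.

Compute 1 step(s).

Equation: x² - 2 = 0
Fixed-point form: x = (x² + 2)/(2x)
x₀ = 1.5

x_1 = g(1.500000) = 1.416667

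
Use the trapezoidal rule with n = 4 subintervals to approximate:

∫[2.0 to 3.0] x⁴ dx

f(x) = x⁴
a = 2.0, b = 3.0, n = 4
h = (b - a)/n = 0.250000

Trapezoidal rule: (h/2)[f(x₀) + 2f(x₁) + 2f(x₂) + ... + f(xₙ)]

x_0 = 2.0000, f(x_0) = 16.000000, coefficient = 1
x_1 = 2.2500, f(x_1) = 25.628906, coefficient = 2
x_2 = 2.5000, f(x_2) = 39.062500, coefficient = 2
x_3 = 2.7500, f(x_3) = 57.191406, coefficient = 2
x_4 = 3.0000, f(x_4) = 81.000000, coefficient = 1

I ≈ (0.250000/2) × 340.765625 = 42.595703
Exact value: 42.200000
Error: 0.395703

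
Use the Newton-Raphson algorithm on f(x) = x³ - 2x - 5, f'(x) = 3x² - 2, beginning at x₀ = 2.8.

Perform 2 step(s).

f(x) = x³ - 2x - 5
f'(x) = 3x² - 2
x₀ = 2.8

Newton-Raphson formula: x_{n+1} = x_n - f(x_n)/f'(x_n)

Iteration 1:
  f(2.800000) = 11.352000
  f'(2.800000) = 21.520000
  x_1 = 2.800000 - 11.352000/21.520000 = 2.272491
Iteration 2:
  f(2.272491) = 2.190647
  f'(2.272491) = 13.492642
  x_2 = 2.272491 - 2.190647/13.492642 = 2.110132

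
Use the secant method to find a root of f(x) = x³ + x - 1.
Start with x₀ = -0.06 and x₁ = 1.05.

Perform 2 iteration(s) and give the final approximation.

f(x) = x³ + x - 1
x₀ = -0.06, x₁ = 1.05

Secant formula: x_{n+1} = x_n - f(x_n)(x_n - x_{n-1})/(f(x_n) - f(x_{n-1}))

Iteration 1:
  f(-0.060000) = -1.060216
  f(1.050000) = 1.207625
  x_2 = 1.050000 - 1.207625×(1.050000 - (-0.060000))/(1.207625 - (-1.060216))
       = 0.458925
Iteration 2:
  f(1.050000) = 1.207625
  f(0.458925) = -0.444420
  x_3 = 0.458925 - (-0.444420)×(0.458925 - 1.050000)/(-0.444420 - 1.207625)
       = 0.617931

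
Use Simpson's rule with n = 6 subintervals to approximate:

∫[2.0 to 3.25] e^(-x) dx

f(x) = e^(-x)
a = 2.0, b = 3.25, n = 6
h = (b - a)/n = 0.208333

Simpson's rule: (h/3)[f(x₀) + 4f(x₁) + 2f(x₂) + ... + f(xₙ)]

x_0 = 2.0000, f(x_0) = 0.135335, coefficient = 1
x_1 = 2.2083, f(x_1) = 0.109884, coefficient = 4
x_2 = 2.4167, f(x_2) = 0.089219, coefficient = 2
x_3 = 2.6250, f(x_3) = 0.072440, coefficient = 4
x_4 = 2.8333, f(x_4) = 0.058816, coefficient = 2
x_5 = 3.0417, f(x_5) = 0.047755, coefficient = 4
x_6 = 3.2500, f(x_6) = 0.038774, coefficient = 1

I ≈ (0.208333/3) × 1.390494 = 0.096562
Exact value: 0.096561
Error: 0.000001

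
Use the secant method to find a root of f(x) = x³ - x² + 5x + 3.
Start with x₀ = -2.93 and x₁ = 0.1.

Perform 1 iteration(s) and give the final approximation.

f(x) = x³ - x² + 5x + 3
x₀ = -2.93, x₁ = 0.1

Secant formula: x_{n+1} = x_n - f(x_n)(x_n - x_{n-1})/(f(x_n) - f(x_{n-1}))

Iteration 1:
  f(-2.930000) = -45.388657
  f(0.100000) = 3.491000
  x_2 = 0.100000 - 3.491000×(0.100000 - (-2.930000))/(3.491000 - (-45.388657))
       = -0.116404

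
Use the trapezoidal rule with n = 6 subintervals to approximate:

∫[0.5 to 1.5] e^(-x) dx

f(x) = e^(-x)
a = 0.5, b = 1.5, n = 6
h = (b - a)/n = 0.166667

Trapezoidal rule: (h/2)[f(x₀) + 2f(x₁) + 2f(x₂) + ... + f(xₙ)]

x_0 = 0.5000, f(x_0) = 0.606531, coefficient = 1
x_1 = 0.6667, f(x_1) = 0.513417, coefficient = 2
x_2 = 0.8333, f(x_2) = 0.434598, coefficient = 2
x_3 = 1.0000, f(x_3) = 0.367879, coefficient = 2
x_4 = 1.1667, f(x_4) = 0.311403, coefficient = 2
x_5 = 1.3333, f(x_5) = 0.263597, coefficient = 2
x_6 = 1.5000, f(x_6) = 0.223130, coefficient = 1

I ≈ (0.166667/2) × 4.611451 = 0.384288
Exact value: 0.383400
Error: 0.000887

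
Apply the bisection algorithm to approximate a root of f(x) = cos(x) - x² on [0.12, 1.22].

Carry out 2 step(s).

f(x) = cos(x) - x²
Initial interval: [0.12, 1.22]

Iteration 1:
  c_1 = (0.120000 + 1.220000)/2 = 0.670000
  f(c_1) = f(0.670000) = 0.334922
  f(a) × f(c) ≥ 0, new interval: [0.670000, 1.220000]
Iteration 2:
  c_2 = (0.670000 + 1.220000)/2 = 0.945000
  f(c_2) = f(0.945000) = -0.307282
  f(a) × f(c) < 0, new interval: [0.670000, 0.945000]

After 2 iteration(s), the approximation is c_2 = 0.945000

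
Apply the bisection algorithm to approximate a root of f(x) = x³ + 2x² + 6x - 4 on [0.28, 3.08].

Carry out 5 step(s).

f(x) = x³ + 2x² + 6x - 4
Initial interval: [0.28, 3.08]

Iteration 1:
  c_1 = (0.280000 + 3.080000)/2 = 1.680000
  f(c_1) = f(1.680000) = 16.466432
  f(a) × f(c) < 0, new interval: [0.280000, 1.680000]
Iteration 2:
  c_2 = (0.280000 + 1.680000)/2 = 0.980000
  f(c_2) = f(0.980000) = 4.741992
  f(a) × f(c) < 0, new interval: [0.280000, 0.980000]
Iteration 3:
  c_3 = (0.280000 + 0.980000)/2 = 0.630000
  f(c_3) = f(0.630000) = 0.823847
  f(a) × f(c) < 0, new interval: [0.280000, 0.630000]
Iteration 4:
  c_4 = (0.280000 + 0.630000)/2 = 0.455000
  f(c_4) = f(0.455000) = -0.761754
  f(a) × f(c) ≥ 0, new interval: [0.455000, 0.630000]
Iteration 5:
  c_5 = (0.455000 + 0.630000)/2 = 0.542500
  f(c_5) = f(0.542500) = 0.003274
  f(a) × f(c) < 0, new interval: [0.455000, 0.542500]

After 5 iteration(s), the approximation is c_5 = 0.542500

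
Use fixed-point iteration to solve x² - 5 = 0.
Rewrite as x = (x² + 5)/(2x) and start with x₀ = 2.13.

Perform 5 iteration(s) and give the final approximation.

Equation: x² - 5 = 0
Fixed-point form: x = (x² + 5)/(2x)
x₀ = 2.13

x_1 = g(2.130000) = 2.238709
x_2 = g(2.238709) = 2.236070
x_3 = g(2.236070) = 2.236068
x_4 = g(2.236068) = 2.236068
x_5 = g(2.236068) = 2.236068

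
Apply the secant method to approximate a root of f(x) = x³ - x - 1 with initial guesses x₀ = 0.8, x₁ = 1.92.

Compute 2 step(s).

f(x) = x³ - x - 1
x₀ = 0.8, x₁ = 1.92

Secant formula: x_{n+1} = x_n - f(x_n)(x_n - x_{n-1})/(f(x_n) - f(x_{n-1}))

Iteration 1:
  f(0.800000) = -1.288000
  f(1.920000) = 4.157888
  x_2 = 1.920000 - 4.157888×(1.920000 - 0.800000)/(4.157888 - (-1.288000))
       = 1.064890
Iteration 2:
  f(1.920000) = 4.157888
  f(1.064890) = -0.857315
  x_3 = 1.064890 - (-0.857315)×(1.064890 - 1.920000)/(-0.857315 - 4.157888)
       = 1.211065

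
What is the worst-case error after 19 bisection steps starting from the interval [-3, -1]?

Bisection error bound: |error| ≤ (b-a)/2^n
|error| ≤ (-1 - (-3))/2^19 = 2/2^19
|error| ≤ 0.0000038147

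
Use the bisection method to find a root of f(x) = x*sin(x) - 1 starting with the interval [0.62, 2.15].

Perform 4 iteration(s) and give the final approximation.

f(x) = x*sin(x) - 1
Initial interval: [0.62, 2.15]

Iteration 1:
  c_1 = (0.620000 + 2.150000)/2 = 1.385000
  f(c_1) = f(1.385000) = 0.361163
  f(a) × f(c) < 0, new interval: [0.620000, 1.385000]
Iteration 2:
  c_2 = (0.620000 + 1.385000)/2 = 1.002500
  f(c_2) = f(1.002500) = -0.155074
  f(a) × f(c) ≥ 0, new interval: [1.002500, 1.385000]
Iteration 3:
  c_3 = (1.002500 + 1.385000)/2 = 1.193750
  f(c_3) = f(1.193750) = 0.109896
  f(a) × f(c) < 0, new interval: [1.002500, 1.193750]
Iteration 4:
  c_4 = (1.002500 + 1.193750)/2 = 1.098125
  f(c_4) = f(1.098125) = -0.022279
  f(a) × f(c) ≥ 0, new interval: [1.098125, 1.193750]

After 4 iteration(s), the approximation is c_4 = 1.098125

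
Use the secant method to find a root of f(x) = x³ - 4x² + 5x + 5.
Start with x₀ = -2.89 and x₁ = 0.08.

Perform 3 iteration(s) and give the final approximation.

f(x) = x³ - 4x² + 5x + 5
x₀ = -2.89, x₁ = 0.08

Secant formula: x_{n+1} = x_n - f(x_n)(x_n - x_{n-1})/(f(x_n) - f(x_{n-1}))

Iteration 1:
  f(-2.890000) = -66.995969
  f(0.080000) = 5.374912
  x_2 = 0.080000 - 5.374912×(0.080000 - (-2.890000))/(5.374912 - (-66.995969))
       = -0.140579
Iteration 2:
  f(0.080000) = 5.374912
  f(-0.140579) = 4.215278
  x_3 = -0.140579 - 4.215278×(-0.140579 - 0.080000)/(4.215278 - 5.374912)
       = -0.942384
Iteration 3:
  f(-0.140579) = 4.215278
  f(-0.942384) = -4.101197
  x_4 = -0.942384 - (-4.101197)×(-0.942384 - (-0.140579))/(-4.101197 - 4.215278)
       = -0.546981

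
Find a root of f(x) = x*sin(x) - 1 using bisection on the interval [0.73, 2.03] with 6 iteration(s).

f(x) = x*sin(x) - 1
Initial interval: [0.73, 2.03]

Iteration 1:
  c_1 = (0.730000 + 2.030000)/2 = 1.380000
  f(c_1) = f(1.380000) = 0.354958
  f(a) × f(c) < 0, new interval: [0.730000, 1.380000]
Iteration 2:
  c_2 = (0.730000 + 1.380000)/2 = 1.055000
  f(c_2) = f(1.055000) = -0.082255
  f(a) × f(c) ≥ 0, new interval: [1.055000, 1.380000]
Iteration 3:
  c_3 = (1.055000 + 1.380000)/2 = 1.217500
  f(c_3) = f(1.217500) = 0.142304
  f(a) × f(c) < 0, new interval: [1.055000, 1.217500]
Iteration 4:
  c_4 = (1.055000 + 1.217500)/2 = 1.136250
  f(c_4) = f(1.136250) = 0.030648
  f(a) × f(c) < 0, new interval: [1.055000, 1.136250]
Iteration 5:
  c_5 = (1.055000 + 1.136250)/2 = 1.095625
  f(c_5) = f(1.095625) = -0.025755
  f(a) × f(c) ≥ 0, new interval: [1.095625, 1.136250]
Iteration 6:
  c_6 = (1.095625 + 1.136250)/2 = 1.115938
  f(c_6) = f(1.115938) = 0.002472
  f(a) × f(c) < 0, new interval: [1.095625, 1.115938]

After 6 iteration(s), the approximation is c_6 = 1.115938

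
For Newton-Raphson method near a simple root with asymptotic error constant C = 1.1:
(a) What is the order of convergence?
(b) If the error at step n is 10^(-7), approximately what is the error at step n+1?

(a) Newton-Raphson has quadratic (order 2) convergence near simple roots.
    This means |e_{n+1}| ≈ C|e_n|².

(b) With |e_n| = 10^(-7) and C = 1.1:
    |e_{n+1}| ≈ 1.1 × (10^(-7))² = 1.1 × 10^(-14)

(a) 2 (quadratic); (b) |e_{n+1}| ≈ 1.100e-14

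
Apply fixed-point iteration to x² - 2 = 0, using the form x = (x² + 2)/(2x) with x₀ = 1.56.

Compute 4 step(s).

Equation: x² - 2 = 0
Fixed-point form: x = (x² + 2)/(2x)
x₀ = 1.56

x_1 = g(1.560000) = 1.421026
x_2 = g(1.421026) = 1.414230
x_3 = g(1.414230) = 1.414214
x_4 = g(1.414214) = 1.414214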